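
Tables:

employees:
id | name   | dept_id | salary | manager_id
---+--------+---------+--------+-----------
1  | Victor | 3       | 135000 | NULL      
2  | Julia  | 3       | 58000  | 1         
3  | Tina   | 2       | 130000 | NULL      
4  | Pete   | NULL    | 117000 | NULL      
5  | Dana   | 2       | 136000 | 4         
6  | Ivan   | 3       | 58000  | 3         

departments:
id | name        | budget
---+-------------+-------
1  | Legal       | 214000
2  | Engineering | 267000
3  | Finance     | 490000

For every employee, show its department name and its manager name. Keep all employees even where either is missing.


Two LEFT JOINs from the same base table employees: one to departments via dept_id, one to employees itself via manager_id. Both are LEFT so every employee is preserved.
Match against departments:
  - employee 1 (Victor): dept_id=3 -> matches Finance
  - employee 2 (Julia): dept_id=3 -> matches Finance
  - employee 3 (Tina): dept_id=2 -> matches Engineering
  - employee 4 (Pete): dept_id=NULL, no match -> kept with NULL
  - employee 5 (Dana): dept_id=2 -> matches Engineering
  - employee 6 (Ivan): dept_id=3 -> matches Finance
Match against employees (self):
  - employee 1 (Victor): manager_id=NULL -> NULL
  - employee 2 (Julia): manager_id=1 -> Victor
  - employee 3 (Tina): manager_id=NULL -> NULL
  - employee 4 (Pete): manager_id=NULL -> NULL
  - employee 5 (Dana): manager_id=4 -> Pete
  - employee 6 (Ivan): manager_id=3 -> Tina

SQL:
SELECT a.name, b.name AS department, c.name AS manager
FROM employees a
LEFT JOIN departments b ON a.dept_id = b.id
LEFT JOIN employees c ON a.manager_id = c.id

Result:
name   | department  | manager
-------+-------------+--------
Victor | Finance     | NULL   
Julia  | Finance     | Victor 
Tina   | Engineering | NULL   
Pete   | NULL        | NULL   
Dana   | Engineering | Pete   
Ivan   | Finance     | Tina   


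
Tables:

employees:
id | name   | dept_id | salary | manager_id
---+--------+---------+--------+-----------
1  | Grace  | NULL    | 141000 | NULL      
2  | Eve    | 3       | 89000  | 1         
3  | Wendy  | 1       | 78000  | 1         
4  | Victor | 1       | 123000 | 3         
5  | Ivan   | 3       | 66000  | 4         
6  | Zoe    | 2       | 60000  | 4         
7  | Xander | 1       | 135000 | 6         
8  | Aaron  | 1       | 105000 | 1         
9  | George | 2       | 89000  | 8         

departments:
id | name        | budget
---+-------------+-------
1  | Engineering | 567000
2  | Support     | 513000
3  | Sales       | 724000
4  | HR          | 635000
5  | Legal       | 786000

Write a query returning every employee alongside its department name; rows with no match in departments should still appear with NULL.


LEFT JOIN keeps every row from employees (the left table); where dept_id has no match in departments, the department columns become NULL. Walk through each employee:
  - employee 1 (Grace): dept_id=NULL, no match -> kept with NULL
  - employee 2 (Eve): dept_id=3 -> matches Sales
  - employee 3 (Wendy): dept_id=1 -> matches Engineering
  - employee 4 (Victor): dept_id=1 -> matches Engineering
  - employee 5 (Ivan): dept_id=3 -> matches Sales
  - employee 6 (Zoe): dept_id=2 -> matches Support
  - employee 7 (Xander): dept_id=1 -> matches Engineering
  - employee 8 (Aaron): dept_id=1 -> matches Engineering
  - employee 9 (George): dept_id=2 -> matches Support
All 9 rows appear; 1 has NULL department.

SQL:
SELECT a.name, b.name AS department
FROM employees a
LEFT JOIN departments b ON a.dept_id = b.id

Result:
name   | department 
-------+------------
Grace  | NULL       
Eve    | Sales      
Wendy  | Engineering
Victor | Engineering
Ivan   | Sales      
Zoe    | Support    
Xander | Engineering
Aaron  | Engineering
George | Support    


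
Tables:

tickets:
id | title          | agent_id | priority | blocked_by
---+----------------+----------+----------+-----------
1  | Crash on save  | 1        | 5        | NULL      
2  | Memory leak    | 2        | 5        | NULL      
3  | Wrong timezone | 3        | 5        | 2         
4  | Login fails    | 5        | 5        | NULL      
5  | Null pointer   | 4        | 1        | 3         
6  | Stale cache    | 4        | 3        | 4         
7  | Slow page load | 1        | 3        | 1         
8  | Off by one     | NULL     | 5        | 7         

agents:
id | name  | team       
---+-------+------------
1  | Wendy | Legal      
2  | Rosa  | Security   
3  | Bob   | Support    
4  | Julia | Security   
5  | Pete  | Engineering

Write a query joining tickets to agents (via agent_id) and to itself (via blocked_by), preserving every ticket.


Two LEFT JOINs from the same base table tickets: one to agents via agent_id, one to tickets itself via blocked_by. Both are LEFT so every ticket is preserved.
Match against agents:
  - ticket 1 (Crash on save): agent_id=1 -> matches Wendy
  - ticket 2 (Memory leak): agent_id=2 -> matches Rosa
  - ticket 3 (Wrong timezone): agent_id=3 -> matches Bob
  - ticket 4 (Login fails): agent_id=5 -> matches Pete
  - ticket 5 (Null pointer): agent_id=4 -> matches Julia
  - ticket 6 (Stale cache): agent_id=4 -> matches Julia
  - ticket 7 (Slow page load): agent_id=1 -> matches Wendy
  - ticket 8 (Off by one): agent_id=NULL, no match -> kept with NULL
Match against tickets (self):
  - ticket 1 (Crash on save): blocked_by=NULL -> NULL
  - ticket 2 (Memory leak): blocked_by=NULL -> NULL
  - ticket 3 (Wrong timezone): blocked_by=2 -> Memory leak
  - ticket 4 (Login fails): blocked_by=NULL -> NULL
  - ticket 5 (Null pointer): blocked_by=3 -> Wrong timezone
  - ticket 6 (Stale cache): blocked_by=4 -> Login fails
  - ticket 7 (Slow page load): blocked_by=1 -> Crash on save
  - ticket 8 (Off by one): blocked_by=7 -> Slow page load

SQL:
SELECT a.title, b.name AS agent, c.title AS blocked_by
FROM tickets a
LEFT JOIN agents b ON a.agent_id = b.id
LEFT JOIN tickets c ON a.blocked_by = c.id

Result:
title          | agent | blocked_by    
---------------+-------+---------------
Crash on save  | Wendy | NULL          
Memory leak    | Rosa  | NULL          
Wrong timezone | Bob   | Memory leak   
Login fails    | Pete  | NULL          
Null pointer   | Julia | Wrong timezone
Stale cache    | Julia | Login fails   
Slow page load | Wendy | Crash on save 
Off by one     | NULL  | Slow page load


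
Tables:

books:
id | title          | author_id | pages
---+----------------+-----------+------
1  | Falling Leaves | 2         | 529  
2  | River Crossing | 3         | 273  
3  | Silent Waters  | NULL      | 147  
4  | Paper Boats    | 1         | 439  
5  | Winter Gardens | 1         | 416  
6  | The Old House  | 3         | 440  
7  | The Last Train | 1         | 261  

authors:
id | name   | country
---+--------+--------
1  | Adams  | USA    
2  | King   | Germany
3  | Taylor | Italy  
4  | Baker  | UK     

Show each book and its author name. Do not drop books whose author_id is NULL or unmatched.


LEFT JOIN keeps every row from books (the left table); where author_id has no match in authors, the author columns become NULL. Walk through each book:
  - book 1 (Falling Leaves): author_id=2 -> matches King
  - book 2 (River Crossing): author_id=3 -> matches Taylor
  - book 3 (Silent Waters): author_id=NULL, no match -> kept with NULL
  - book 4 (Paper Boats): author_id=1 -> matches Adams
  - book 5 (Winter Gardens): author_id=1 -> matches Adams
  - book 6 (The Old House): author_id=3 -> matches Taylor
  - book 7 (The Last Train): author_id=1 -> matches Adams
All 7 rows appear; 1 has NULL author.

SQL:
SELECT a.title, b.name AS author
FROM books a
LEFT JOIN authors b ON a.author_id = b.id

Result:
title          | author
---------------+-------
Falling Leaves | King  
River Crossing | Taylor
Silent Waters  | NULL  
Paper Boats    | Adams 
Winter Gardens | Adams 
The Old House  | Taylor
The Last Train | Adams 


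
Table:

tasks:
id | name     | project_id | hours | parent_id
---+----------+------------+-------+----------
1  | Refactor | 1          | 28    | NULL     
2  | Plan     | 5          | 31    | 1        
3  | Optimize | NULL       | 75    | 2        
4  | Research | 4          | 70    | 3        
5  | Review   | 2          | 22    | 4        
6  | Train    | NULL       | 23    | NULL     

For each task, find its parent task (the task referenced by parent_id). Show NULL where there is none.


This is a self-join: tasks is joined to a second copy of itself, matching each row's parent_id to another row's id. Use LEFT JOIN so rows with parent_id=NULL are kept.
  - task 1 (Refactor): parent_id=NULL -> NULL
  - task 2 (Plan): parent_id=1 -> Refactor
  - task 3 (Optimize): parent_id=2 -> Plan
  - task 4 (Research): parent_id=3 -> Optimize
  - task 5 (Review): parent_id=4 -> Research
  - task 6 (Train): parent_id=NULL -> NULL

SQL:
SELECT a.name AS item, b.name AS parent
FROM tasks a
LEFT JOIN tasks b ON a.parent_id = b.id

Result:
item     | parent  
---------+---------
Refactor | NULL    
Plan     | Refactor
Optimize | Plan    
Research | Optimize
Review   | Research
Train    | NULL    


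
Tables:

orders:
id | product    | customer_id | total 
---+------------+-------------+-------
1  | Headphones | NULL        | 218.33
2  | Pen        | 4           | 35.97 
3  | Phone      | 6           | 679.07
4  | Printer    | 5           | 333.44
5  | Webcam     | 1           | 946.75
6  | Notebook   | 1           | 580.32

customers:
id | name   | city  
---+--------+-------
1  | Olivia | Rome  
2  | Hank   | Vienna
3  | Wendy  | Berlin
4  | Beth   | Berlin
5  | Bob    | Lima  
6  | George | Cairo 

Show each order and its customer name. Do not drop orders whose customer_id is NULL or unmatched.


LEFT JOIN keeps every row from orders (the left table); where customer_id has no match in customers, the customer columns become NULL. Walk through each order:
  - order 1 (Headphones): customer_id=NULL, no match -> kept with NULL
  - order 2 (Pen): customer_id=4 -> matches Beth
  - order 3 (Phone): customer_id=6 -> matches George
  - order 4 (Printer): customer_id=5 -> matches Bob
  - order 5 (Webcam): customer_id=1 -> matches Olivia
  - order 6 (Notebook): customer_id=1 -> matches Olivia
All 6 rows appear; 1 has NULL customer.

SQL:
SELECT a.product, b.name AS customer
FROM orders a
LEFT JOIN customers b ON a.customer_id = b.id

Result:
product    | customer
-----------+---------
Headphones | NULL    
Pen        | Beth    
Phone      | George  
Printer    | Bob     
Webcam     | Olivia  
Notebook   | Olivia  


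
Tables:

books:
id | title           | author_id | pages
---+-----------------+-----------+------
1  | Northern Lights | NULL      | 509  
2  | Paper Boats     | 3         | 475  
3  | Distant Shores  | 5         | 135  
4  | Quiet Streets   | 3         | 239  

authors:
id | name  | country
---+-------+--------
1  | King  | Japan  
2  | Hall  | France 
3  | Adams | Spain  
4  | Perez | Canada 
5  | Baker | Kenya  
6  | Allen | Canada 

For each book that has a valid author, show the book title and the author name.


INNER JOIN keeps only books rows whose author_id matches an id in authors. Walk through each book:
  - book 1 (Northern Lights): author_id=NULL, no match -> dropped
  - book 2 (Paper Boats): author_id=3 -> matches Adams
  - book 3 (Distant Shores): author_id=5 -> matches Baker
  - book 4 (Quiet Streets): author_id=3 -> matches Adams
So 1 of 4 rows is dropped.

SQL:
SELECT a.title, b.name AS author
FROM books a
INNER JOIN authors b ON a.author_id = b.id

Result:
title          | author
---------------+-------
Paper Boats    | Adams 
Distant Shores | Baker 
Quiet Streets  | Adams 


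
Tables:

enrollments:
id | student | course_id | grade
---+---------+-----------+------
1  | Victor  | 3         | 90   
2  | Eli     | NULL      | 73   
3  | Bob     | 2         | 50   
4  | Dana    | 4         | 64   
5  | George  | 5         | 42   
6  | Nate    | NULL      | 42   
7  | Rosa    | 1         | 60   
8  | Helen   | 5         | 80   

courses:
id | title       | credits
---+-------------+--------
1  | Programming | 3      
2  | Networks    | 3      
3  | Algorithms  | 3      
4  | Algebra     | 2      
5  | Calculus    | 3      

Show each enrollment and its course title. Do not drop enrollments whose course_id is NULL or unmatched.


LEFT JOIN keeps every row from enrollments (the left table); where course_id has no match in courses, the course columns become NULL. Walk through each enrollment:
  - enrollment 1 (Victor): course_id=3 -> matches Algorithms
  - enrollment 2 (Eli): course_id=NULL, no match -> kept with NULL
  - enrollment 3 (Bob): course_id=2 -> matches Networks
  - enrollment 4 (Dana): course_id=4 -> matches Algebra
  - enrollment 5 (George): course_id=5 -> matches Calculus
  - enrollment 6 (Nate): course_id=NULL, no match -> kept with NULL
  - enrollment 7 (Rosa): course_id=1 -> matches Programming
  - enrollment 8 (Helen): course_id=5 -> matches Calculus
All 8 rows appear; 2 have NULL course.

SQL:
SELECT a.student, b.title AS course
FROM enrollments a
LEFT JOIN courses b ON a.course_id = b.id

Result:
student | course     
--------+------------
Victor  | Algorithms 
Eli     | NULL       
Bob     | Networks   
Dana    | Algebra    
George  | Calculus   
Nate    | NULL       
Rosa    | Programming
Helen   | Calculus   


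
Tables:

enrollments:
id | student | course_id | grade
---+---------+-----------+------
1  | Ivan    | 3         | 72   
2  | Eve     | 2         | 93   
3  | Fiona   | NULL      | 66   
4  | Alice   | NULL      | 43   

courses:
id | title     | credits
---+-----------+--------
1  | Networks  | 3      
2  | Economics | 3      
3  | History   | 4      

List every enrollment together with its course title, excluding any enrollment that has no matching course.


INNER JOIN keeps only enrollments rows whose course_id matches an id in courses. Walk through each enrollment:
  - enrollment 1 (Ivan): course_id=3 -> matches History
  - enrollment 2 (Eve): course_id=2 -> matches Economics
  - enrollment 3 (Fiona): course_id=NULL, no match -> dropped
  - enrollment 4 (Alice): course_id=NULL, no match -> dropped
So 2 of 4 rows are dropped.

SQL:
SELECT a.student, b.title AS course
FROM enrollments a
INNER JOIN courses b ON a.course_id = b.id

Result:
student | course   
--------+----------
Ivan    | History  
Eve     | Economics


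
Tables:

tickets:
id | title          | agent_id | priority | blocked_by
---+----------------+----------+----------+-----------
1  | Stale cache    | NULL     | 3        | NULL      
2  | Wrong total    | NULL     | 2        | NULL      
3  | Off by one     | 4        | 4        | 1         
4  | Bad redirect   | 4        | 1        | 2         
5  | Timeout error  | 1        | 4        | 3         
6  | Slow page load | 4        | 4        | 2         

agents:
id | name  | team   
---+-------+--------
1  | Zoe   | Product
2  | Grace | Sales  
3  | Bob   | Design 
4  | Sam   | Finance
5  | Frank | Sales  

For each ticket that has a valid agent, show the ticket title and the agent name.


INNER JOIN keeps only tickets rows whose agent_id matches an id in agents. Walk through each ticket:
  - ticket 1 (Stale cache): agent_id=NULL, no match -> dropped
  - ticket 2 (Wrong total): agent_id=NULL, no match -> dropped
  - ticket 3 (Off by one): agent_id=4 -> matches Sam
  - ticket 4 (Bad redirect): agent_id=4 -> matches Sam
  - ticket 5 (Timeout error): agent_id=1 -> matches Zoe
  - ticket 6 (Slow page load): agent_id=4 -> matches Sam
So 2 of 6 rows are dropped.

SQL:
SELECT a.title, b.name AS agent
FROM tickets a
INNER JOIN agents b ON a.agent_id = b.id

Result:
title          | agent
---------------+------
Off by one     | Sam  
Bad redirect   | Sam  
Timeout error  | Zoe  
Slow page load | Sam  


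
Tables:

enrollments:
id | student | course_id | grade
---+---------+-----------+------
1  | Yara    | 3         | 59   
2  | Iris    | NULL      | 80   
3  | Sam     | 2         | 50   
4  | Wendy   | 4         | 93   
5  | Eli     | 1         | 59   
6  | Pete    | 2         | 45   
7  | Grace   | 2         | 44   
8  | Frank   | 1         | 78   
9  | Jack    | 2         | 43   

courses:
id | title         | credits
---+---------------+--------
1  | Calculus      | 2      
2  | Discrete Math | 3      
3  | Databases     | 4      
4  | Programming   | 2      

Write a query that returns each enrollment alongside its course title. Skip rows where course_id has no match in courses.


INNER JOIN keeps only enrollments rows whose course_id matches an id in courses. Walk through each enrollment:
  - enrollment 1 (Yara): course_id=3 -> matches Databases
  - enrollment 2 (Iris): course_id=NULL, no match -> dropped
  - enrollment 3 (Sam): course_id=2 -> matches Discrete Math
  - enrollment 4 (Wendy): course_id=4 -> matches Programming
  - enrollment 5 (Eli): course_id=1 -> matches Calculus
  - enrollment 6 (Pete): course_id=2 -> matches Discrete Math
  - enrollment 7 (Grace): course_id=2 -> matches Discrete Math
  - enrollment 8 (Frank): course_id=1 -> matches Calculus
  - enrollment 9 (Jack): course_id=2 -> matches Discrete Math
So 1 of 9 rows is dropped.

SQL:
SELECT a.student, b.title AS course
FROM enrollments a
INNER JOIN courses b ON a.course_id = b.id

Result:
student | course       
--------+--------------
Yara    | Databases    
Sam     | Discrete Math
Wendy   | Programming  
Eli     | Calculus     
Pete    | Discrete Math
Grace   | Discrete Math
Frank   | Calculus     
Jack    | Discrete Math


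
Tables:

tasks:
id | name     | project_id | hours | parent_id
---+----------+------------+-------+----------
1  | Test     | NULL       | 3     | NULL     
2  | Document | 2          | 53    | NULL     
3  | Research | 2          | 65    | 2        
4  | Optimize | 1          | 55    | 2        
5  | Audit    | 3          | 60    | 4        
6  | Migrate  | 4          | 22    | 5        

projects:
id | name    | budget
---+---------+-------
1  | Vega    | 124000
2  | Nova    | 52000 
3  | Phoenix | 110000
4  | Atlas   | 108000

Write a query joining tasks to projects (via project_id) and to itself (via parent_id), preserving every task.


Two LEFT JOINs from the same base table tasks: one to projects via project_id, one to tasks itself via parent_id. Both are LEFT so every task is preserved.
Match against projects:
  - task 1 (Test): project_id=NULL, no match -> kept with NULL
  - task 2 (Document): project_id=2 -> matches Nova
  - task 3 (Research): project_id=2 -> matches Nova
  - task 4 (Optimize): project_id=1 -> matches Vega
  - task 5 (Audit): project_id=3 -> matches Phoenix
  - task 6 (Migrate): project_id=4 -> matches Atlas
Match against tasks (self):
  - task 1 (Test): parent_id=NULL -> NULL
  - task 2 (Document): parent_id=NULL -> NULL
  - task 3 (Research): parent_id=2 -> Document
  - task 4 (Optimize): parent_id=2 -> Document
  - task 5 (Audit): parent_id=4 -> Optimize
  - task 6 (Migrate): parent_id=5 -> Audit

SQL:
SELECT a.name, b.name AS project, c.name AS parent
FROM tasks a
LEFT JOIN projects b ON a.project_id = b.id
LEFT JOIN tasks c ON a.parent_id = c.id

Result:
name     | project | parent  
---------+---------+---------
Test     | NULL    | NULL    
Document | Nova    | NULL    
Research | Nova    | Document
Optimize | Vega    | Document
Audit    | Phoenix | Optimize
Migrate  | Atlas   | Audit   


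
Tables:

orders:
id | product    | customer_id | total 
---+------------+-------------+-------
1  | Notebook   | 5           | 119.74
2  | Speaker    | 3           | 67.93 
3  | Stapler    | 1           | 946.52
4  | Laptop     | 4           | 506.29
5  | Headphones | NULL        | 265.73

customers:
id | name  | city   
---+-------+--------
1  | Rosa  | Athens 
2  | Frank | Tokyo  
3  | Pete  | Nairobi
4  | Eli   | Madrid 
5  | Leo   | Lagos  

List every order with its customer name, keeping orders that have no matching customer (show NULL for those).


LEFT JOIN keeps every row from orders (the left table); where customer_id has no match in customers, the customer columns become NULL. Walk through each order:
  - order 1 (Notebook): customer_id=5 -> matches Leo
  - order 2 (Speaker): customer_id=3 -> matches Pete
  - order 3 (Stapler): customer_id=1 -> matches Rosa
  - order 4 (Laptop): customer_id=4 -> matches Eli
  - order 5 (Headphones): customer_id=NULL, no match -> kept with NULL
All 5 rows appear; 1 has NULL customer.

SQL:
SELECT a.product, b.name AS customer
FROM orders a
LEFT JOIN customers b ON a.customer_id = b.id

Result:
product    | customer
-----------+---------
Notebook   | Leo     
Speaker    | Pete    
Stapler    | Rosa    
Laptop     | Eli     
Headphones | NULL    


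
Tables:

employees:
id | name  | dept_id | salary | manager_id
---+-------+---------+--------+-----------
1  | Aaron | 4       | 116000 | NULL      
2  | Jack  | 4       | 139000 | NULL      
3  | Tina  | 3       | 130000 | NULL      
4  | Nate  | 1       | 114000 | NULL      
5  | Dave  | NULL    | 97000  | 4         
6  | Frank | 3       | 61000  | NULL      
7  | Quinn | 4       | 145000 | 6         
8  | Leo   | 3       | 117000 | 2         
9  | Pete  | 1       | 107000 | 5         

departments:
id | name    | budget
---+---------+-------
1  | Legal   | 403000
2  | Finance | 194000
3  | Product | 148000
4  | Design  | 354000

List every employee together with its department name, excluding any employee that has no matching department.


INNER JOIN keeps only employees rows whose dept_id matches an id in departments. Walk through each employee:
  - employee 1 (Aaron): dept_id=4 -> matches Design
  - employee 2 (Jack): dept_id=4 -> matches Design
  - employee 3 (Tina): dept_id=3 -> matches Product
  - employee 4 (Nate): dept_id=1 -> matches Legal
  - employee 5 (Dave): dept_id=NULL, no match -> dropped
  - employee 6 (Frank): dept_id=3 -> matches Product
  - employee 7 (Quinn): dept_id=4 -> matches Design
  - employee 8 (Leo): dept_id=3 -> matches Product
  - employee 9 (Pete): dept_id=1 -> matches Legal
So 1 of 9 rows is dropped.

SQL:
SELECT a.name, b.name AS department
FROM employees a
INNER JOIN departments b ON a.dept_id = b.id

Result:
name  | department
------+-----------
Aaron | Design    
Jack  | Design    
Tina  | Product   
Nate  | Legal     
Frank | Product   
Quinn | Design    
Leo   | Product   
Pete  | Legal     


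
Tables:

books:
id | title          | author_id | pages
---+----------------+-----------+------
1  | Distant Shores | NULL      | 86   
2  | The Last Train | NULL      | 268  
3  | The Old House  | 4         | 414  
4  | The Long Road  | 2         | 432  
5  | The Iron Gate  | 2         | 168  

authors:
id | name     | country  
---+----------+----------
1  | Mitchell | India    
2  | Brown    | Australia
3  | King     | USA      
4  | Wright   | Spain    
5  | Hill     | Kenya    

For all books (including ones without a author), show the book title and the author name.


LEFT JOIN keeps every row from books (the left table); where author_id has no match in authors, the author columns become NULL. Walk through each book:
  - book 1 (Distant Shores): author_id=NULL, no match -> kept with NULL
  - book 2 (The Last Train): author_id=NULL, no match -> kept with NULL
  - book 3 (The Old House): author_id=4 -> matches Wright
  - book 4 (The Long Road): author_id=2 -> matches Brown
  - book 5 (The Iron Gate): author_id=2 -> matches Brown
All 5 rows appear; 2 have NULL author.

SQL:
SELECT a.title, b.name AS author
FROM books a
LEFT JOIN authors b ON a.author_id = b.id

Result:
title          | author
---------------+-------
Distant Shores | NULL  
The Last Train | NULL  
The Old House  | Wright
The Long Road  | Brown 
The Iron Gate  | Brown 


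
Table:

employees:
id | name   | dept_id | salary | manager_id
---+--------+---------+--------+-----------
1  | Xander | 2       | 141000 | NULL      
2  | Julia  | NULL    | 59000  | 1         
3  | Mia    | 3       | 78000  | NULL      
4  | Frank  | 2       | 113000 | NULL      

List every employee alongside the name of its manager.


This is a self-join: employees is joined to a second copy of itself, matching each row's manager_id to another row's id. Use LEFT JOIN so rows with manager_id=NULL are kept.
  - employee 1 (Xander): manager_id=NULL -> NULL
  - employee 2 (Julia): manager_id=1 -> Xander
  - employee 3 (Mia): manager_id=NULL -> NULL
  - employee 4 (Frank): manager_id=NULL -> NULL

SQL:
SELECT a.name AS item, b.name AS manager
FROM employees a
LEFT JOIN employees b ON a.manager_id = b.id

Result:
item   | manager
-------+--------
Xander | NULL   
Julia  | Xander 
Mia    | NULL   
Frank  | NULL   


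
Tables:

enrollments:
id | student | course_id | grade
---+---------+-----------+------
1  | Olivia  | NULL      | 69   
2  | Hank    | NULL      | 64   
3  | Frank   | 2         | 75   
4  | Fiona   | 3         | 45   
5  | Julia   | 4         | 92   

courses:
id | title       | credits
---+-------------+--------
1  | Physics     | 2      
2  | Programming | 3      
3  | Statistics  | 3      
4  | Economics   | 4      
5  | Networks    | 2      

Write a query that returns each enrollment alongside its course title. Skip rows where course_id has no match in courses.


INNER JOIN keeps only enrollments rows whose course_id matches an id in courses. Walk through each enrollment:
  - enrollment 1 (Olivia): course_id=NULL, no match -> dropped
  - enrollment 2 (Hank): course_id=NULL, no match -> dropped
  - enrollment 3 (Frank): course_id=2 -> matches Programming
  - enrollment 4 (Fiona): course_id=3 -> matches Statistics
  - enrollment 5 (Julia): course_id=4 -> matches Economics
So 2 of 5 rows are dropped.

SQL:
SELECT a.student, b.title AS course
FROM enrollments a
INNER JOIN courses b ON a.course_id = b.id

Result:
student | course     
--------+------------
Frank   | Programming
Fiona   | Statistics 
Julia   | Economics  


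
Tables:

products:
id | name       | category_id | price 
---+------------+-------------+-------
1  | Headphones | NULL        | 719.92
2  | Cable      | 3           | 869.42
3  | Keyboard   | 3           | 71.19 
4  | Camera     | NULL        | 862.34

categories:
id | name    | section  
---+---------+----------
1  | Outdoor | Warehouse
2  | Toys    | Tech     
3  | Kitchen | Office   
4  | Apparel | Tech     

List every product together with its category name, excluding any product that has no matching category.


INNER JOIN keeps only products rows whose category_id matches an id in categories. Walk through each product:
  - product 1 (Headphones): category_id=NULL, no match -> dropped
  - product 2 (Cable): category_id=3 -> matches Kitchen
  - product 3 (Keyboard): category_id=3 -> matches Kitchen
  - product 4 (Camera): category_id=NULL, no match -> dropped
So 2 of 4 rows are dropped.

SQL:
SELECT a.name, b.name AS category
FROM products a
INNER JOIN categories b ON a.category_id = b.id

Result:
name     | category
---------+---------
Cable    | Kitchen 
Keyboard | Kitchen 


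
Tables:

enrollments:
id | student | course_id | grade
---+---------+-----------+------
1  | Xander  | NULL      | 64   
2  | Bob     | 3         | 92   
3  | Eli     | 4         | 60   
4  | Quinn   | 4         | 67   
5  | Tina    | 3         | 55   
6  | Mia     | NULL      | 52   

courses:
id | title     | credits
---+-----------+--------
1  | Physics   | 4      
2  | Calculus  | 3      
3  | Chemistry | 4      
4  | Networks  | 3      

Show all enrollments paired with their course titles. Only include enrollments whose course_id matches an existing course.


INNER JOIN keeps only enrollments rows whose course_id matches an id in courses. Walk through each enrollment:
  - enrollment 1 (Xander): course_id=NULL, no match -> dropped
  - enrollment 2 (Bob): course_id=3 -> matches Chemistry
  - enrollment 3 (Eli): course_id=4 -> matches Networks
  - enrollment 4 (Quinn): course_id=4 -> matches Networks
  - enrollment 5 (Tina): course_id=3 -> matches Chemistry
  - enrollment 6 (Mia): course_id=NULL, no match -> dropped
So 2 of 6 rows are dropped.

SQL:
SELECT a.student, b.title AS course
FROM enrollments a
INNER JOIN courses b ON a.course_id = b.id

Result:
student | course   
--------+----------
Bob     | Chemistry
Eli     | Networks 
Quinn   | Networks 
Tina    | Chemistry


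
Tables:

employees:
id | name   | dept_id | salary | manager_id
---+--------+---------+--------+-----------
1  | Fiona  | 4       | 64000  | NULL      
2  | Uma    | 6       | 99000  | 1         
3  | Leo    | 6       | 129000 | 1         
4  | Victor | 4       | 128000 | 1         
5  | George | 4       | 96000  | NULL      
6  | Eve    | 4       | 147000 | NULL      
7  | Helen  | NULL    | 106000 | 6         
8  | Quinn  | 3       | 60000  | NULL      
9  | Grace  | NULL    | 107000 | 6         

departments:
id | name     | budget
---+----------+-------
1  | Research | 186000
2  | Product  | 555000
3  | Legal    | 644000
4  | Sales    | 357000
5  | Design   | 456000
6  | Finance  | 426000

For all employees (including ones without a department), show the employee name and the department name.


LEFT JOIN keeps every row from employees (the left table); where dept_id has no match in departments, the department columns become NULL. Walk through each employee:
  - employee 1 (Fiona): dept_id=4 -> matches Sales
  - employee 2 (Uma): dept_id=6 -> matches Finance
  - employee 3 (Leo): dept_id=6 -> matches Finance
  - employee 4 (Victor): dept_id=4 -> matches Sales
  - employee 5 (George): dept_id=4 -> matches Sales
  - employee 6 (Eve): dept_id=4 -> matches Sales
  - employee 7 (Helen): dept_id=NULL, no match -> kept with NULL
  - employee 8 (Quinn): dept_id=3 -> matches Legal
  - employee 9 (Grace): dept_id=NULL, no match -> kept with NULL
All 9 rows appear; 2 have NULL department.

SQL:
SELECT a.name, b.name AS department
FROM employees a
LEFT JOIN departments b ON a.dept_id = b.id

Result:
name   | department
-------+-----------
Fiona  | Sales     
Uma    | Finance   
Leo    | Finance   
Victor | Sales     
George | Sales     
Eve    | Sales     
Helen  | NULL      
Quinn  | Legal     
Grace  | NULL      


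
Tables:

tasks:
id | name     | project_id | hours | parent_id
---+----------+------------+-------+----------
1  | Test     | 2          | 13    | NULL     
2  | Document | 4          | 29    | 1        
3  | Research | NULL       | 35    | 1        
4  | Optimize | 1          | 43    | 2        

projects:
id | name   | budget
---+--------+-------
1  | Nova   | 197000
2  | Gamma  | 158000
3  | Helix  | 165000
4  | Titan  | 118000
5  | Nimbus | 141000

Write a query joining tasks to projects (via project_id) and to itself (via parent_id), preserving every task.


Two LEFT JOINs from the same base table tasks: one to projects via project_id, one to tasks itself via parent_id. Both are LEFT so every task is preserved.
Match against projects:
  - task 1 (Test): project_id=2 -> matches Gamma
  - task 2 (Document): project_id=4 -> matches Titan
  - task 3 (Research): project_id=NULL, no match -> kept with NULL
  - task 4 (Optimize): project_id=1 -> matches Nova
Match against tasks (self):
  - task 1 (Test): parent_id=NULL -> NULL
  - task 2 (Document): parent_id=1 -> Test
  - task 3 (Research): parent_id=1 -> Test
  - task 4 (Optimize): parent_id=2 -> Document

SQL:
SELECT a.name, b.name AS project, c.name AS parent
FROM tasks a
LEFT JOIN projects b ON a.project_id = b.id
LEFT JOIN tasks c ON a.parent_id = c.id

Result:
name     | project | parent  
---------+---------+---------
Test     | Gamma   | NULL    
Document | Titan   | Test    
Research | NULL    | Test    
Optimize | Nova    | Document


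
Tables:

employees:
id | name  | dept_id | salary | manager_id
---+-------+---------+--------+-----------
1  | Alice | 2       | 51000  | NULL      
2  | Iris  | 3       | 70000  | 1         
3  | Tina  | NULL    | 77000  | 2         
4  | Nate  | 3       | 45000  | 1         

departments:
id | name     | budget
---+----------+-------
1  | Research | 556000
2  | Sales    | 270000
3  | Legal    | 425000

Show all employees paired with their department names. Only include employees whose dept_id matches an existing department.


INNER JOIN keeps only employees rows whose dept_id matches an id in departments. Walk through each employee:
  - employee 1 (Alice): dept_id=2 -> matches Sales
  - employee 2 (Iris): dept_id=3 -> matches Legal
  - employee 3 (Tina): dept_id=NULL, no match -> dropped
  - employee 4 (Nate): dept_id=3 -> matches Legal
So 1 of 4 rows is dropped.

SQL:
SELECT a.name, b.name AS department
FROM employees a
INNER JOIN departments b ON a.dept_id = b.id

Result:
name  | department
------+-----------
Alice | Sales     
Iris  | Legal     
Nate  | Legal     


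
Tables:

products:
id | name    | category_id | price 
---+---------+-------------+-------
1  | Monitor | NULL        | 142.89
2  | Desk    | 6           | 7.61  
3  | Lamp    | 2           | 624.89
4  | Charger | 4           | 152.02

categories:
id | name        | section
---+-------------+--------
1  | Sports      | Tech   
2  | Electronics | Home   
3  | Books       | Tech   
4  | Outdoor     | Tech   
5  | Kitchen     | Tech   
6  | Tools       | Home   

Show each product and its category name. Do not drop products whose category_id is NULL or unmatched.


LEFT JOIN keeps every row from products (the left table); where category_id has no match in categories, the category columns become NULL. Walk through each product:
  - product 1 (Monitor): category_id=NULL, no match -> kept with NULL
  - product 2 (Desk): category_id=6 -> matches Tools
  - product 3 (Lamp): category_id=2 -> matches Electronics
  - product 4 (Charger): category_id=4 -> matches Outdoor
All 4 rows appear; 1 has NULL category.

SQL:
SELECT a.name, b.name AS category
FROM products a
LEFT JOIN categories b ON a.category_id = b.id

Result:
name    | category   
--------+------------
Monitor | NULL       
Desk    | Tools      
Lamp    | Electronics
Charger | Outdoor    


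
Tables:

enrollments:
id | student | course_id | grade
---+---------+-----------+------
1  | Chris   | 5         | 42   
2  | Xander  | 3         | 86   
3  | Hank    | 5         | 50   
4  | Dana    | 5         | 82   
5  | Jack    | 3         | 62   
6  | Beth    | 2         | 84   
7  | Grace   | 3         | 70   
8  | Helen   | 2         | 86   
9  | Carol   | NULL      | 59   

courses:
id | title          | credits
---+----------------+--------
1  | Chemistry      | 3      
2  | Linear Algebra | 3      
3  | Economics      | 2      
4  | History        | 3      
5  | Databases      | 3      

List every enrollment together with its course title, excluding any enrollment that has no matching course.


INNER JOIN keeps only enrollments rows whose course_id matches an id in courses. Walk through each enrollment:
  - enrollment 1 (Chris): course_id=5 -> matches Databases
  - enrollment 2 (Xander): course_id=3 -> matches Economics
  - enrollment 3 (Hank): course_id=5 -> matches Databases
  - enrollment 4 (Dana): course_id=5 -> matches Databases
  - enrollment 5 (Jack): course_id=3 -> matches Economics
  - enrollment 6 (Beth): course_id=2 -> matches Linear Algebra
  - enrollment 7 (Grace): course_id=3 -> matches Economics
  - enrollment 8 (Helen): course_id=2 -> matches Linear Algebra
  - enrollment 9 (Carol): course_id=NULL, no match -> dropped
So 1 of 9 rows is dropped.

SQL:
SELECT a.student, b.title AS course
FROM enrollments a
INNER JOIN courses b ON a.course_id = b.id

Result:
student | course        
--------+---------------
Chris   | Databases     
Xander  | Economics     
Hank    | Databases     
Dana    | Databases     
Jack    | Economics     
Beth    | Linear Algebra
Grace   | Economics     
Helen   | Linear Algebra


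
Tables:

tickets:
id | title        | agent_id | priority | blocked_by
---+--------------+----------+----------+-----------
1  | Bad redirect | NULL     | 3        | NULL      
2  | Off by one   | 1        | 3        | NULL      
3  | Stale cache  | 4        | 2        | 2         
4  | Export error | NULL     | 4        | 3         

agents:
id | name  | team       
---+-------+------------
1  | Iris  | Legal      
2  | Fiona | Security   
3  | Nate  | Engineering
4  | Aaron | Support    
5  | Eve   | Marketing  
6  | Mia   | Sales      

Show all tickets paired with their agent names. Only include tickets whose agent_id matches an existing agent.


INNER JOIN keeps only tickets rows whose agent_id matches an id in agents. Walk through each ticket:
  - ticket 1 (Bad redirect): agent_id=NULL, no match -> dropped
  - ticket 2 (Off by one): agent_id=1 -> matches Iris
  - ticket 3 (Stale cache): agent_id=4 -> matches Aaron
  - ticket 4 (Export error): agent_id=NULL, no match -> dropped
So 2 of 4 rows are dropped.

SQL:
SELECT a.title, b.name AS agent
FROM tickets a
INNER JOIN agents b ON a.agent_id = b.id

Result:
title       | agent
------------+------
Off by one  | Iris 
Stale cache | Aaron


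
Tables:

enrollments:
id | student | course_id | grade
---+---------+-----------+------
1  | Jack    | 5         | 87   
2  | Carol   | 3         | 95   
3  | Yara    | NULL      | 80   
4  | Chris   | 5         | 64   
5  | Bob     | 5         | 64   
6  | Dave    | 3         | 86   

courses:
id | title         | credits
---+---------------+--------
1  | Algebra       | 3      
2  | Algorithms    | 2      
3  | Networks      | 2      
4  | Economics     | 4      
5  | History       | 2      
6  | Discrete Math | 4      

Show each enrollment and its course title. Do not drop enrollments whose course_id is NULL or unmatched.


LEFT JOIN keeps every row from enrollments (the left table); where course_id has no match in courses, the course columns become NULL. Walk through each enrollment:
  - enrollment 1 (Jack): course_id=5 -> matches History
  - enrollment 2 (Carol): course_id=3 -> matches Networks
  - enrollment 3 (Yara): course_id=NULL, no match -> kept with NULL
  - enrollment 4 (Chris): course_id=5 -> matches History
  - enrollment 5 (Bob): course_id=5 -> matches History
  - enrollment 6 (Dave): course_id=3 -> matches Networks
All 6 rows appear; 1 has NULL course.

SQL:
SELECT a.student, b.title AS course
FROM enrollments a
LEFT JOIN courses b ON a.course_id = b.id

Result:
student | course  
--------+---------
Jack    | History 
Carol   | Networks
Yara    | NULL    
Chris   | History 
Bob     | History 
Dave    | Networks


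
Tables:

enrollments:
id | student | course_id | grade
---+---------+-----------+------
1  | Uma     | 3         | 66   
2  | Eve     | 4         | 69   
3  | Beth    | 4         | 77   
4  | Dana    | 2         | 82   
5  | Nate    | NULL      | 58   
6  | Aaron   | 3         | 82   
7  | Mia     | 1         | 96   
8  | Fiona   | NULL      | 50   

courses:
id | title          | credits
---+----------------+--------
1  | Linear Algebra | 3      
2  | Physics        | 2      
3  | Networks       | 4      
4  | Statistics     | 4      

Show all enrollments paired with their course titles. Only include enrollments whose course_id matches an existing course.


INNER JOIN keeps only enrollments rows whose course_id matches an id in courses. Walk through each enrollment:
  - enrollment 1 (Uma): course_id=3 -> matches Networks
  - enrollment 2 (Eve): course_id=4 -> matches Statistics
  - enrollment 3 (Beth): course_id=4 -> matches Statistics
  - enrollment 4 (Dana): course_id=2 -> matches Physics
  - enrollment 5 (Nate): course_id=NULL, no match -> dropped
  - enrollment 6 (Aaron): course_id=3 -> matches Networks
  - enrollment 7 (Mia): course_id=1 -> matches Linear Algebra
  - enrollment 8 (Fiona): course_id=NULL, no match -> dropped
So 2 of 8 rows are dropped.

SQL:
SELECT a.student, b.title AS course
FROM enrollments a
INNER JOIN courses b ON a.course_id = b.id

Result:
student | course        
--------+---------------
Uma     | Networks      
Eve     | Statistics    
Beth    | Statistics    
Dana    | Physics       
Aaron   | Networks      
Mia     | Linear Algebra


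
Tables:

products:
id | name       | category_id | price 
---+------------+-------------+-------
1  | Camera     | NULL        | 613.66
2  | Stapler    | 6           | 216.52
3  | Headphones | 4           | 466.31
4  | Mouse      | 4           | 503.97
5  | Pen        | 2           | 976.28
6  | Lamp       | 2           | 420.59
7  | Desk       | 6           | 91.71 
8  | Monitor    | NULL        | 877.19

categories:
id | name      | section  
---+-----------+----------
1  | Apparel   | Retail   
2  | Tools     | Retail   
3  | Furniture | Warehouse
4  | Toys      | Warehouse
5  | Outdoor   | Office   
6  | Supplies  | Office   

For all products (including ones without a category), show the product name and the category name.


LEFT JOIN keeps every row from products (the left table); where category_id has no match in categories, the category columns become NULL. Walk through each product:
  - product 1 (Camera): category_id=NULL, no match -> kept with NULL
  - product 2 (Stapler): category_id=6 -> matches Supplies
  - product 3 (Headphones): category_id=4 -> matches Toys
  - product 4 (Mouse): category_id=4 -> matches Toys
  - product 5 (Pen): category_id=2 -> matches Tools
  - product 6 (Lamp): category_id=2 -> matches Tools
  - product 7 (Desk): category_id=6 -> matches Supplies
  - product 8 (Monitor): category_id=NULL, no match -> kept with NULL
All 8 rows appear; 2 have NULL category.

SQL:
SELECT a.name, b.name AS category
FROM products a
LEFT JOIN categories b ON a.category_id = b.id

Result:
name       | category
-----------+---------
Camera     | NULL    
Stapler    | Supplies
Headphones | Toys    
Mouse      | Toys    
Pen        | Tools   
Lamp       | Tools   
Desk       | Supplies
Monitor    | NULL    
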